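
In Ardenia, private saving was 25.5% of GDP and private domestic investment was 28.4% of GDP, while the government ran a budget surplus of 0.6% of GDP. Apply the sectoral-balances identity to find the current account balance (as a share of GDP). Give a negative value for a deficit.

By the sectoral-balances identity, CA = (S_private - I) + (T - G).
Private balance = 25.5 - 28.4 = -2.9
Government balance (T - G) = 0.6
CA = -2.9 + 0.6 = -2.3

-2.3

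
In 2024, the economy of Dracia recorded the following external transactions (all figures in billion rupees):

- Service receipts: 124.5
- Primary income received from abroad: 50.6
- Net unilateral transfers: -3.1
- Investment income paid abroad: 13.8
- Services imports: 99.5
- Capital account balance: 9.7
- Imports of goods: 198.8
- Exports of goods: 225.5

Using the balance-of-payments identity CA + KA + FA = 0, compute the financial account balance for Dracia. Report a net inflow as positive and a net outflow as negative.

-95.1

Goods balance = 225.5 - 198.8 = 26.7
Services balance = 124.5 - 99.5 = 25.0
Trade balance (goods + services) = 26.7 + 25.0 = 51.7
Net primary income = 50.6 - 13.8 = 36.8
Net secondary income = -3.1
Current account = 51.7 + 36.8 + (-3.1) = 85.4
Financial account = -(85.4 + 9.7) = -95.1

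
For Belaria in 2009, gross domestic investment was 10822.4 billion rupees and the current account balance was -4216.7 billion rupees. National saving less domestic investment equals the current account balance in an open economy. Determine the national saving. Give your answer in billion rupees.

S = I + CA = 10822.4 + (-4216.7) = 6605.7

6605.7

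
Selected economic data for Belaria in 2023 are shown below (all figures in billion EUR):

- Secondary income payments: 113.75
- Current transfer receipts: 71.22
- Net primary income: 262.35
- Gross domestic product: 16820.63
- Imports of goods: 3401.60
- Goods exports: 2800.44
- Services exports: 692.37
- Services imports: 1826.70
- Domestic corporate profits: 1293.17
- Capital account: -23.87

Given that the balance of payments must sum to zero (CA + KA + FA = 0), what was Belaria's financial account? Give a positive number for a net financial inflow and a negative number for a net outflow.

1539.54

Goods balance = 2800.44 - 3401.60 = -601.16
Services balance = 692.37 - 1826.70 = -1134.33
Trade balance (goods + services) = -601.16 + (-1134.33) = -1735.49
Net primary income = 262.35
Net secondary income = 71.22 - 113.75 = -42.53
Current account = -1735.49 + 262.35 + (-42.53) = -1515.67
Financial account = -(-1515.67 + (-23.87)) = 1539.54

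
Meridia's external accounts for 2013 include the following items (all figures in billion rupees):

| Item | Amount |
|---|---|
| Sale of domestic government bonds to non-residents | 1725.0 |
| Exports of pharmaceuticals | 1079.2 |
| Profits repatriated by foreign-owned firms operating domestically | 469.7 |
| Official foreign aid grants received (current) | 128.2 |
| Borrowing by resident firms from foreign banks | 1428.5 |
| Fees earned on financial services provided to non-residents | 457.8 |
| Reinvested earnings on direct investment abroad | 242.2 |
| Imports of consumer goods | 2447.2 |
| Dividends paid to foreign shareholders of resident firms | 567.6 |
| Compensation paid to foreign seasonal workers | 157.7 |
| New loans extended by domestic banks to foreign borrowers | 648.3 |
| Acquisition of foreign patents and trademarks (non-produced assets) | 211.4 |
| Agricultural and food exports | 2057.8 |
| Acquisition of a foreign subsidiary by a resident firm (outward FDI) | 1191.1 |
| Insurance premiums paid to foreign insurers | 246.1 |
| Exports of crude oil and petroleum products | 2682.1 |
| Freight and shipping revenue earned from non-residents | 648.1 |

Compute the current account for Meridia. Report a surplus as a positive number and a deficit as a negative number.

Goods: -2447.2 + 1079.2 + 2057.8 + 2682.1 = 3371.9
Services: 457.8 - 246.1 + 648.1 = 859.8
Primary income: 242.2 - 469.7 - 157.7 - 567.6 = -952.8
Secondary income: 128.2
Current account = 3371.9 + 859.8 + (-952.8) + 128.2 = 3407.1
(Excluded from the current account — financial account: sale of domestic government bonds to non-residents 1725.0, borrowing by resident firms from foreign banks 1428.5, new loans extended by domestic banks to foreign borrowers 648.3, acquisition of a foreign subsidiary by a resident firm (outward FDI) 1191.1; capital account: acquisition of foreign patents and trademarks (non-produced assets) 211.4.)

3407.1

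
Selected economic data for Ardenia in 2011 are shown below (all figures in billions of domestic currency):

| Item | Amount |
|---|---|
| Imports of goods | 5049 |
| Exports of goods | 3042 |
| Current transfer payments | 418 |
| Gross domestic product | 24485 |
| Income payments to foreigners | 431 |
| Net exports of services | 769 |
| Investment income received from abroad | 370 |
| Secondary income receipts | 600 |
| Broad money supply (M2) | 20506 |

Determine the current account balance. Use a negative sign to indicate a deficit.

-1117

Goods balance = 3042 - 5049 = -2007
Services balance = 769
Trade balance (goods + services) = -2007 + 769 = -1238
Net primary income = 370 - 431 = -61
Net secondary income = 600 - 418 = 182
Current account = -1238 + (-61) + 182 = -1117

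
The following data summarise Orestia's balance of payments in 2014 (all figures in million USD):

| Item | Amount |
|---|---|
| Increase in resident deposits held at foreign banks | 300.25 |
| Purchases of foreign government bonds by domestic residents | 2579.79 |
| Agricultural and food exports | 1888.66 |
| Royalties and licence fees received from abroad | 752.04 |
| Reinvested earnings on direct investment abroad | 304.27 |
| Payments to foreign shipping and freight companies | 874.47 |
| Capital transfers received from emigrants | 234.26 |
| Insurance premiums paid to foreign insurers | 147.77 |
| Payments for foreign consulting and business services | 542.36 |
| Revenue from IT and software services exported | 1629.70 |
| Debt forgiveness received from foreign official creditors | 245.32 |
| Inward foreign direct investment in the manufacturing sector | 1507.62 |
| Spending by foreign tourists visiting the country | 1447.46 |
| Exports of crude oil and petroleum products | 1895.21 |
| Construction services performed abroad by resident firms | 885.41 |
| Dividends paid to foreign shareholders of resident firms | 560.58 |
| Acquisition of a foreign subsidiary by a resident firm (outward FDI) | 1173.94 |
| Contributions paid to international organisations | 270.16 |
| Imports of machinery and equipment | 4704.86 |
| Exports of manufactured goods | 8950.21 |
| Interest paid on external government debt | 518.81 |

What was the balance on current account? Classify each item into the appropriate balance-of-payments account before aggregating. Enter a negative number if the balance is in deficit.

Goods: 8950.21 + 1895.21 + 1888.66 - 4704.86 = 8029.22
Services: -542.36 + 1447.46 + 885.41 - 874.47 + 752.04 + 1629.70 - 147.77 = 3150.01
Primary income: -560.58 - 518.81 + 304.27 = -775.12
Secondary income: -270.16
Current account = 8029.22 + 3150.01 + (-775.12) + (-270.16) = 10133.95
(Excluded from the current account — financial account: increase in resident deposits held at foreign banks 300.25, purchases of foreign government bonds by domestic residents 2579.79, inward foreign direct investment in the manufacturing sector 1507.62, acquisition of a foreign subsidiary by a resident firm (outward FDI) 1173.94; capital account: capital transfers received from emigrants 234.26, debt forgiveness received from foreign official creditors 245.32.)

10133.95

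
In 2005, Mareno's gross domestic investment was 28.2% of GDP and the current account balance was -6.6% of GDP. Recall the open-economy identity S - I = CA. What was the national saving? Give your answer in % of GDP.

S - I = CA (net lending to the rest of the world).
S = I + CA = 28.2 + (-6.6) = 21.6

21.6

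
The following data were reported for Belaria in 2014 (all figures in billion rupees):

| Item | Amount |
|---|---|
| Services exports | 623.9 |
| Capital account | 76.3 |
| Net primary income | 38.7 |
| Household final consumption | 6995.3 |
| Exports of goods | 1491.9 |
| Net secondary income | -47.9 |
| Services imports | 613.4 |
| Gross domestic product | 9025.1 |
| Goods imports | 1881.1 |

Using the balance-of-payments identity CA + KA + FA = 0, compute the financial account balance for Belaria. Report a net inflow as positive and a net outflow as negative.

Goods balance = 1491.9 - 1881.1 = -389.2
Services balance = 623.9 - 613.4 = 10.5
Trade balance (goods + services) = -389.2 + 10.5 = -378.7
Net primary income = 38.7
Net secondary income = -47.9
Current account = -378.7 + 38.7 + (-47.9) = -387.9
Financial account = -(-387.9 + 76.3) = 311.6

311.6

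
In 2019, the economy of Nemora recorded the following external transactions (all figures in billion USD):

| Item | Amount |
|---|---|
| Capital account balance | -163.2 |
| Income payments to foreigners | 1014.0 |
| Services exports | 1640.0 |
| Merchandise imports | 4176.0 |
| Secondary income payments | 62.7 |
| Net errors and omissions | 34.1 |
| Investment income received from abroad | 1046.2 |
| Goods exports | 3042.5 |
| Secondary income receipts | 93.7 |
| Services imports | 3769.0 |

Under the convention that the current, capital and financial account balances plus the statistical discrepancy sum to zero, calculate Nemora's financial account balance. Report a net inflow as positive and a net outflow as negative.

3328.4

Goods balance = 3042.5 - 4176.0 = -1133.5
Services balance = 1640.0 - 3769.0 = -2129.0
Trade balance (goods + services) = -1133.5 + (-2129.0) = -3262.5
Net primary income = 1046.2 - 1014.0 = 32.2
Net secondary income = 93.7 - 62.7 = 31.0
Current account = -3262.5 + 32.2 + 31.0 = -3199.3
Financial account = -(-3199.3 + (-163.2) + 34.1) = 3328.4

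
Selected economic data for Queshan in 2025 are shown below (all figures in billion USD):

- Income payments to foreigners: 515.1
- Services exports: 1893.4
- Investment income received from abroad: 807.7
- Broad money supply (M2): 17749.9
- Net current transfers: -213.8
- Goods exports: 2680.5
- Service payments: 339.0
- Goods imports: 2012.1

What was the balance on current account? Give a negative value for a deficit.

2301.6

Goods balance = 2680.5 - 2012.1 = 668.4
Services balance = 1893.4 - 339.0 = 1554.4
Trade balance (goods + services) = 668.4 + 1554.4 = 2222.8
Net primary income = 807.7 - 515.1 = 292.6
Net secondary income = -213.8
Current account = 2222.8 + 292.6 + (-213.8) = 2301.6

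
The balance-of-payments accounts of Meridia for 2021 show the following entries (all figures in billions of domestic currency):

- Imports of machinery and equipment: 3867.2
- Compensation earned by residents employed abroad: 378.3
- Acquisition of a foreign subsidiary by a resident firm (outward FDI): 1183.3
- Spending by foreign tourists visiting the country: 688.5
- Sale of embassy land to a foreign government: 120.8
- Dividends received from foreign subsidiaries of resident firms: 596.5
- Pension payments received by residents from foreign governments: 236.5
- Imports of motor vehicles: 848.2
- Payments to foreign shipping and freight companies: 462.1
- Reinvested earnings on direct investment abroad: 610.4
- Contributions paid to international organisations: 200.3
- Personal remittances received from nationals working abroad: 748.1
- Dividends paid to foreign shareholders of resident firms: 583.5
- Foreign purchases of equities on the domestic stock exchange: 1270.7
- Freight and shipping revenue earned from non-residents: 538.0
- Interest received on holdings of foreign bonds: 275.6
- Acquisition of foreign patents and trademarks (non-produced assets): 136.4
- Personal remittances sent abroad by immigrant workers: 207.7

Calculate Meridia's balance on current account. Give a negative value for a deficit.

-2097.1

Goods: -848.2 - 3867.2 = -4715.4
Services: -462.1 + 538.0 + 688.5 = 764.4
Primary income: 275.6 + 610.4 + 378.3 - 583.5 + 596.5 = 1277.3
Secondary income: 748.1 + 236.5 - 207.7 - 200.3 = 576.6
Current account = (-4715.4) + 764.4 + 1277.3 + 576.6 = -2097.1
(Excluded from the current account — financial account: acquisition of a foreign subsidiary by a resident firm (outward FDI) 1183.3, foreign purchases of equities on the domestic stock exchange 1270.7; capital account: sale of embassy land to a foreign government 120.8, acquisition of foreign patents and trademarks (non-produced assets) 136.4.)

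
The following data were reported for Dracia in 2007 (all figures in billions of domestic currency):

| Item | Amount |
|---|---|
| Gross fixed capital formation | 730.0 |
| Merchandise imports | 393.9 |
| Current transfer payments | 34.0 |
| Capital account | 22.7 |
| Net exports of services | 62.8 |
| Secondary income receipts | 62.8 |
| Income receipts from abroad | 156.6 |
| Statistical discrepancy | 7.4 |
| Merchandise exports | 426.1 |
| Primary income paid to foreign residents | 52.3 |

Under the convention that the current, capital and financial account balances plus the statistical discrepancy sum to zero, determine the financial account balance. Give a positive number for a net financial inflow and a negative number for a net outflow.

-258.2

Goods balance = 426.1 - 393.9 = 32.2
Services balance = 62.8
Trade balance (goods + services) = 32.2 + 62.8 = 95.0
Net primary income = 156.6 - 52.3 = 104.3
Net secondary income = 62.8 - 34.0 = 28.8
Current account = 95.0 + 104.3 + 28.8 = 228.1
Financial account = -(228.1 + 22.7 + 7.4) = -258.2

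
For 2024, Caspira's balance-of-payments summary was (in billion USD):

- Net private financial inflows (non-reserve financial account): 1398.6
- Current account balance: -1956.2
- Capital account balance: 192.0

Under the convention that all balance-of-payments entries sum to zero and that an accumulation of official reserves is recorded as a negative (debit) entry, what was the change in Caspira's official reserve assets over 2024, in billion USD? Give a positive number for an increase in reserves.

-365.6

Official reserve transactions balance = -((-1956.2) + 192.0 + 1398.6) = 365.6
An accumulation of reserves is recorded as a debit (negative entry), so the change in the stock of reserves is the negative of that balance.
Change in official reserves = -(365.6) = -365.6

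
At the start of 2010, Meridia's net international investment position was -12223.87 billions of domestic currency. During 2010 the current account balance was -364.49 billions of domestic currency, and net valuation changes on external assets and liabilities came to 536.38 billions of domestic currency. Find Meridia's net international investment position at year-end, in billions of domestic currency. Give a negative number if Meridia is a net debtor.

-12051.98

Change in NIIP = current account + net valuation change = -364.49 + 536.38 = 171.89
End-of-year NIIP = -12223.87 + 171.89 = -12051.98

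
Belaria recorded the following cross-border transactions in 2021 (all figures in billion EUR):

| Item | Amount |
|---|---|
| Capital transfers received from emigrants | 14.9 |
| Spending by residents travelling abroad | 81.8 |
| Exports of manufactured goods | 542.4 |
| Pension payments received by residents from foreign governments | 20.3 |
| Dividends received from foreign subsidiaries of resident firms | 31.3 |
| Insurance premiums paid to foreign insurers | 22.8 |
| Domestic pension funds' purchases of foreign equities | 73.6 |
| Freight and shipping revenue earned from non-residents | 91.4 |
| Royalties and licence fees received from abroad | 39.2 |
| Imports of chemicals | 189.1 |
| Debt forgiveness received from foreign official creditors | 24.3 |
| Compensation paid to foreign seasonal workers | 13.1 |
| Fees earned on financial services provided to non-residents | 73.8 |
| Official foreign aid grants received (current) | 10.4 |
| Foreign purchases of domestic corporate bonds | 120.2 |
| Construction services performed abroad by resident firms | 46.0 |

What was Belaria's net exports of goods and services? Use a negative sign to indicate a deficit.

Goods: -189.1 + 542.4 = 353.3
Services: 73.8 + 46.0 + 91.4 - 81.8 - 22.8 + 39.2 = 145.8
Trade balance = 353.3 + 145.8 = 499.1
(Excluded from the trade balance — capital account: capital transfers received from emigrants 14.9, debt forgiveness received from foreign official creditors 24.3; secondary income: pension payments received by residents from foreign governments 20.3, official foreign aid grants received (current) 10.4; primary income: dividends received from foreign subsidiaries of resident firms 31.3, compensation paid to foreign seasonal workers 13.1; financial account: domestic pension funds' purchases of foreign equities 73.6, foreign purchases of domestic corporate bonds 120.2.)

499.1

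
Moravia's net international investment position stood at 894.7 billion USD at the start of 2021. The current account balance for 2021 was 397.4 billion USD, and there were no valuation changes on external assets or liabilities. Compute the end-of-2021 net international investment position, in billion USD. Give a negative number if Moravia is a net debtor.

With no valuation effects, change in NIIP = current account = 397.4
End-of-year NIIP = 894.7 + 397.4 = 1292.1

1292.1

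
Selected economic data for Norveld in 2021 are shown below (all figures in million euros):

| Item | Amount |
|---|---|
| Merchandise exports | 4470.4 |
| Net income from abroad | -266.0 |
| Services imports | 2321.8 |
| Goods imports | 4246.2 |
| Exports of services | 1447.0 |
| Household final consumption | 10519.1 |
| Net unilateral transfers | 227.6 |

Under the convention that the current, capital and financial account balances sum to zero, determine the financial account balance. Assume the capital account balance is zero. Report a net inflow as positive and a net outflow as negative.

689.0

Goods balance = 4470.4 - 4246.2 = 224.2
Services balance = 1447.0 - 2321.8 = -874.8
Trade balance (goods + services) = 224.2 + (-874.8) = -650.6
Net primary income = -266.0
Net secondary income = 227.6
Current account = -650.6 + (-266.0) + 227.6 = -689.0
Financial account = -(-689.0) = 689.0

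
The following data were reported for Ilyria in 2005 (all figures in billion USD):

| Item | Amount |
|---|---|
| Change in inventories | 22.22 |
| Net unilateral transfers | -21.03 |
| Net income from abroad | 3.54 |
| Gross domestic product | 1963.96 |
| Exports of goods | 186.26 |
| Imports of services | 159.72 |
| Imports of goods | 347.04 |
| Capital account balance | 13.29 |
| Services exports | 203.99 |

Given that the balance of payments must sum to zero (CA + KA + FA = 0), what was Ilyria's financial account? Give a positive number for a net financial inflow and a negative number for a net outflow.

Goods balance = 186.26 - 347.04 = -160.78
Services balance = 203.99 - 159.72 = 44.27
Trade balance (goods + services) = -160.78 + 44.27 = -116.51
Net primary income = 3.54
Net secondary income = -21.03
Current account = -116.51 + 3.54 + (-21.03) = -134.00
Financial account = -(-134.00 + 13.29) = 120.71

120.71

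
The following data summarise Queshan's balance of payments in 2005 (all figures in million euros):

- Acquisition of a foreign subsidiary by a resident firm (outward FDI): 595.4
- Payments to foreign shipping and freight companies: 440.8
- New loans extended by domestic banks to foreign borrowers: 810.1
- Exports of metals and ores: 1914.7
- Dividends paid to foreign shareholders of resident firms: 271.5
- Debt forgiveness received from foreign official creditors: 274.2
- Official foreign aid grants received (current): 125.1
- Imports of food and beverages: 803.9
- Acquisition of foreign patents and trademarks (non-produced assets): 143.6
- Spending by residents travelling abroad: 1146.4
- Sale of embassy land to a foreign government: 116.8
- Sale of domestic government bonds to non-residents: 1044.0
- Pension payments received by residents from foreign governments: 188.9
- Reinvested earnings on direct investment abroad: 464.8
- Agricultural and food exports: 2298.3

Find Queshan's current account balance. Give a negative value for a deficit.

Goods: -803.9 + 2298.3 + 1914.7 = 3409.1
Services: -440.8 - 1146.4 = -1587.2
Primary income: -271.5 + 464.8 = 193.3
Secondary income: 125.1 + 188.9 = 314.0
Current account = 3409.1 + (-1587.2) + 193.3 + 314.0 = 2329.2
(Excluded from the current account — financial account: acquisition of a foreign subsidiary by a resident firm (outward FDI) 595.4, new loans extended by domestic banks to foreign borrowers 810.1, sale of domestic government bonds to non-residents 1044.0; capital account: debt forgiveness received from foreign official creditors 274.2, acquisition of foreign patents and trademarks (non-produced assets) 143.6, sale of embassy land to a foreign government 116.8.)

2329.2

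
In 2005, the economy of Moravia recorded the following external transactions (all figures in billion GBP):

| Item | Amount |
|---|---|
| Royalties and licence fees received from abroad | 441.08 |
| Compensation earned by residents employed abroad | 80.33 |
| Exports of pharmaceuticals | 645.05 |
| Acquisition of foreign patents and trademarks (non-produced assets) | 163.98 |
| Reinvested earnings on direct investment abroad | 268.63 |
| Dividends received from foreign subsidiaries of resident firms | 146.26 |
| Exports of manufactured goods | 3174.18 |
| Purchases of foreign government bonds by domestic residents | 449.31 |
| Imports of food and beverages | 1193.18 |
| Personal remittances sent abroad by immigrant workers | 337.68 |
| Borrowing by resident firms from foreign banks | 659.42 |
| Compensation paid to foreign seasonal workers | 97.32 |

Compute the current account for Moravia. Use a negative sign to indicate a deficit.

3127.35

Goods: 3174.18 + 645.05 - 1193.18 = 2626.05
Services: 441.08
Primary income: 146.26 + 268.63 + 80.33 - 97.32 = 397.90
Secondary income: -337.68
Current account = 2626.05 + 441.08 + 397.90 + (-337.68) = 3127.35
(Excluded from the current account — capital account: acquisition of foreign patents and trademarks (non-produced assets) 163.98; financial account: purchases of foreign government bonds by domestic residents 449.31, borrowing by resident firms from foreign banks 659.42.)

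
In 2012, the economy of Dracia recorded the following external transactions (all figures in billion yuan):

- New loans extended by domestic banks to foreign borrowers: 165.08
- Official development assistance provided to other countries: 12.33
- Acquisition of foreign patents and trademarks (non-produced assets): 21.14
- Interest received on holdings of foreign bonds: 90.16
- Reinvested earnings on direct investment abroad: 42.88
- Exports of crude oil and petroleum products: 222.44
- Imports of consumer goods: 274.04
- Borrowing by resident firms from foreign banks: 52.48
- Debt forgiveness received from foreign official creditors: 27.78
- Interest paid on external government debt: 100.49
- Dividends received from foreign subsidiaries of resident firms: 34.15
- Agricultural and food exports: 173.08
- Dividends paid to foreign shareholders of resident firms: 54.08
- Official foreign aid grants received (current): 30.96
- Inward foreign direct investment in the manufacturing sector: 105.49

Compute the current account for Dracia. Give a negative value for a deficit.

152.73

Goods: 173.08 + 222.44 - 274.04 = 121.48
Primary income: -100.49 - 54.08 + 42.88 + 90.16 + 34.15 = 12.62
Secondary income: -12.33 + 30.96 = 18.63
Current account = 121.48 + 12.62 + 18.63 = 152.73
(Excluded from the current account — financial account: new loans extended by domestic banks to foreign borrowers 165.08, borrowing by resident firms from foreign banks 52.48, inward foreign direct investment in the manufacturing sector 105.49; capital account: acquisition of foreign patents and trademarks (non-produced assets) 21.14, debt forgiveness received from foreign official creditors 27.78.)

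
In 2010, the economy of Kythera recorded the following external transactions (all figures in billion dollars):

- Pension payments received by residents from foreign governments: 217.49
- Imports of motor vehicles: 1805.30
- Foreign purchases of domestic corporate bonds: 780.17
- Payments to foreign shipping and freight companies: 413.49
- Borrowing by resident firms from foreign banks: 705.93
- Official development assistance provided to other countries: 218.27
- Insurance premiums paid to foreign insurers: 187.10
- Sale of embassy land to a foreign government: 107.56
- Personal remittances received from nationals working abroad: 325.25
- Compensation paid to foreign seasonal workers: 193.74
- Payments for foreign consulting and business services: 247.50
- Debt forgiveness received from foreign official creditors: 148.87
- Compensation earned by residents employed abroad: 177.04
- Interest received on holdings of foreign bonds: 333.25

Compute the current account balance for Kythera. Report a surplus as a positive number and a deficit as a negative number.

Goods: -1805.30
Services: -187.10 - 413.49 - 247.50 = -848.09
Primary income: -193.74 + 177.04 + 333.25 = 316.55
Secondary income: 325.25 - 218.27 + 217.49 = 324.47
Current account = (-1805.30) + (-848.09) + 316.55 + 324.47 = -2012.37
(Excluded from the current account — financial account: foreign purchases of domestic corporate bonds 780.17, borrowing by resident firms from foreign banks 705.93; capital account: sale of embassy land to a foreign government 107.56, debt forgiveness received from foreign official creditors 148.87.)

-2012.37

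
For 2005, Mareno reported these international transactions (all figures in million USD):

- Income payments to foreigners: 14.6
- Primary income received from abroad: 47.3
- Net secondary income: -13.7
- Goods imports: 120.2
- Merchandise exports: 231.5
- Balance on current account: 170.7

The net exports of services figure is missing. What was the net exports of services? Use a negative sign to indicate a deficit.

Current account = goods balance + services balance + net primary income + net secondary income
Sum of the known components = 130.3
Net exports of services = CA - (known components) = 170.7 - 130.3 = 40.4

40.4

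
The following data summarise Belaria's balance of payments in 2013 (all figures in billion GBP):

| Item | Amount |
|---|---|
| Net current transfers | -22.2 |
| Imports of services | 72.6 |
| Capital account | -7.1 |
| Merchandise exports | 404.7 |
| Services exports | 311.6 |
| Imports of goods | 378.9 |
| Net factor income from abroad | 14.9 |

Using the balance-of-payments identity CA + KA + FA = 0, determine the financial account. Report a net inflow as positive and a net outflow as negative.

Goods balance = 404.7 - 378.9 = 25.8
Services balance = 311.6 - 72.6 = 239.0
Trade balance (goods + services) = 25.8 + 239.0 = 264.8
Net primary income = 14.9
Net secondary income = -22.2
Current account = 264.8 + 14.9 + (-22.2) = 257.5
Financial account = -(257.5 + (-7.1)) = -250.4

-250.4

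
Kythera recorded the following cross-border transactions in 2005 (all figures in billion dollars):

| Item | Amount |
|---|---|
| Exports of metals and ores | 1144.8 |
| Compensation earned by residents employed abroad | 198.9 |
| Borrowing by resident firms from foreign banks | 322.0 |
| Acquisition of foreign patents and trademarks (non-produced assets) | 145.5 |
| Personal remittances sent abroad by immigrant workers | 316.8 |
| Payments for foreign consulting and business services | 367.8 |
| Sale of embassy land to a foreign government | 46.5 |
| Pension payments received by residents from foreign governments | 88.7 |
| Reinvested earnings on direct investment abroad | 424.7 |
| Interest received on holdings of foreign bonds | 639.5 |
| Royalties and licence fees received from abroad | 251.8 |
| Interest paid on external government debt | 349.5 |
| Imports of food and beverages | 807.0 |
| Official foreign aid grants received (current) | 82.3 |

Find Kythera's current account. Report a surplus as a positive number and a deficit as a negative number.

Goods: 1144.8 - 807.0 = 337.8
Services: 251.8 - 367.8 = -116.0
Primary income: 639.5 + 424.7 + 198.9 - 349.5 = 913.6
Secondary income: 82.3 - 316.8 + 88.7 = -145.8
Current account = 337.8 + (-116.0) + 913.6 + (-145.8) = 989.6
(Excluded from the current account — financial account: borrowing by resident firms from foreign banks 322.0; capital account: acquisition of foreign patents and trademarks (non-produced assets) 145.5, sale of embassy land to a foreign government 46.5.)

989.6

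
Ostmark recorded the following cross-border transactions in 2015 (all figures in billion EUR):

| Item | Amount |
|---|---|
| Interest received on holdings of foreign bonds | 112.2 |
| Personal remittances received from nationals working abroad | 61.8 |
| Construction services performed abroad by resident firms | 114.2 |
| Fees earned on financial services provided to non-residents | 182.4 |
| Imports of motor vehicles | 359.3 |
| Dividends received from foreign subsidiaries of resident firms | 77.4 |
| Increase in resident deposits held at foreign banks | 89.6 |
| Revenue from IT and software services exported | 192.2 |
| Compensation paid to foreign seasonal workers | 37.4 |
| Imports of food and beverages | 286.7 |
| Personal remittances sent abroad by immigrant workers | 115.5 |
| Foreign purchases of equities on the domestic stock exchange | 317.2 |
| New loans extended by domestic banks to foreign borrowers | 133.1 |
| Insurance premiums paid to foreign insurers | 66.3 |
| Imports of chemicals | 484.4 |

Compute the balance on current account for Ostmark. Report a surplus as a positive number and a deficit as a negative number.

-609.4

Goods: -484.4 - 286.7 - 359.3 = -1130.4
Services: 192.2 - 66.3 + 182.4 + 114.2 = 422.5
Primary income: 112.2 + 77.4 - 37.4 = 152.2
Secondary income: -115.5 + 61.8 = -53.7
Current account = (-1130.4) + 422.5 + 152.2 + (-53.7) = -609.4
(Excluded from the current account — financial account: increase in resident deposits held at foreign banks 89.6, foreign purchases of equities on the domestic stock exchange 317.2, new loans extended by domestic banks to foreign borrowers 133.1.)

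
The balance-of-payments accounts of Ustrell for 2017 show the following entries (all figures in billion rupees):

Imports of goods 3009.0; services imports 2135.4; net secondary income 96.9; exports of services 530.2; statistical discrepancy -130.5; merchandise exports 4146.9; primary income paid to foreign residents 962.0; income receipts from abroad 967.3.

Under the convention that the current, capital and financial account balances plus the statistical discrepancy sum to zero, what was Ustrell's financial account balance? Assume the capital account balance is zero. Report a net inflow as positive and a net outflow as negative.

Goods balance = 4146.9 - 3009.0 = 1137.9
Services balance = 530.2 - 2135.4 = -1605.2
Trade balance (goods + services) = 1137.9 + (-1605.2) = -467.3
Net primary income = 967.3 - 962.0 = 5.3
Net secondary income = 96.9
Current account = -467.3 + 5.3 + 96.9 = -365.1
Financial account = -(-365.1 + (-130.5)) = 495.6

495.6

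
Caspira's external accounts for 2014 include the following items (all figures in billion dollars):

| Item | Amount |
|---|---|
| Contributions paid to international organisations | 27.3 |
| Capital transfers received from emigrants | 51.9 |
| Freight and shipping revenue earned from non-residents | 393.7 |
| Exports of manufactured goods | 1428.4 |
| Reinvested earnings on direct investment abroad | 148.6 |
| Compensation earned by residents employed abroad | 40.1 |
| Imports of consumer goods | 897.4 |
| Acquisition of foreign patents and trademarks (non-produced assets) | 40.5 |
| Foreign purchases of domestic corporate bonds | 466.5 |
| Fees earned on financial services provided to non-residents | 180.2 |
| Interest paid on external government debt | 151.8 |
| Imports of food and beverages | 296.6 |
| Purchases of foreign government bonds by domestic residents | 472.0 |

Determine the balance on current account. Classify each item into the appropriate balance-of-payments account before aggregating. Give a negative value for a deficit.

817.9

Goods: -296.6 + 1428.4 - 897.4 = 234.4
Services: 393.7 + 180.2 = 573.9
Primary income: -151.8 + 40.1 + 148.6 = 36.9
Secondary income: -27.3
Current account = 234.4 + 573.9 + 36.9 + (-27.3) = 817.9
(Excluded from the current account — capital account: capital transfers received from emigrants 51.9, acquisition of foreign patents and trademarks (non-produced assets) 40.5; financial account: foreign purchases of domestic corporate bonds 466.5, purchases of foreign government bonds by domestic residents 472.0.)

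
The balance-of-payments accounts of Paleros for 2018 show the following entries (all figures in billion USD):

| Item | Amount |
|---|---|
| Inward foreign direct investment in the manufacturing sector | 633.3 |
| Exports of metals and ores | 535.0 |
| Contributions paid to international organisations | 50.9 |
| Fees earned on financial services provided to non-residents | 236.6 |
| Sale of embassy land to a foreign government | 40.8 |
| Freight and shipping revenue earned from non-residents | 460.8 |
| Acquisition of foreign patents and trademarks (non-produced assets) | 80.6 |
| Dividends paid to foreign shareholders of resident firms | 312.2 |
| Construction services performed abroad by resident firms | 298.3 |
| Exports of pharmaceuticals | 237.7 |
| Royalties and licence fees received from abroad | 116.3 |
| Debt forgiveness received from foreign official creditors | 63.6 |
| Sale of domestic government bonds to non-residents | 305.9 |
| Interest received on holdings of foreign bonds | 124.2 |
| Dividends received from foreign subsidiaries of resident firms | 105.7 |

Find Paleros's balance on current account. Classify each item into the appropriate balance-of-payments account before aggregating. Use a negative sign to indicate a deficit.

1751.5

Goods: 237.7 + 535.0 = 772.7
Services: 236.6 + 460.8 + 298.3 + 116.3 = 1112.0
Primary income: 105.7 - 312.2 + 124.2 = -82.3
Secondary income: -50.9
Current account = 772.7 + 1112.0 + (-82.3) + (-50.9) = 1751.5
(Excluded from the current account — financial account: inward foreign direct investment in the manufacturing sector 633.3, sale of domestic government bonds to non-residents 305.9; capital account: sale of embassy land to a foreign government 40.8, acquisition of foreign patents and trademarks (non-produced assets) 80.6, debt forgiveness received from foreign official creditors 63.6.)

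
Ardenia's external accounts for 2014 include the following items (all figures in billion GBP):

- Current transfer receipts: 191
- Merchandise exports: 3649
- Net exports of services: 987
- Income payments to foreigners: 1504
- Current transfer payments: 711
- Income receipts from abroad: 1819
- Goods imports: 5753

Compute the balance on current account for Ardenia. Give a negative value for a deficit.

-1322

Goods balance = 3649 - 5753 = -2104
Services balance = 987
Trade balance (goods + services) = -2104 + 987 = -1117
Net primary income = 1819 - 1504 = 315
Net secondary income = 191 - 711 = -520
Current account = -1117 + 315 + (-520) = -1322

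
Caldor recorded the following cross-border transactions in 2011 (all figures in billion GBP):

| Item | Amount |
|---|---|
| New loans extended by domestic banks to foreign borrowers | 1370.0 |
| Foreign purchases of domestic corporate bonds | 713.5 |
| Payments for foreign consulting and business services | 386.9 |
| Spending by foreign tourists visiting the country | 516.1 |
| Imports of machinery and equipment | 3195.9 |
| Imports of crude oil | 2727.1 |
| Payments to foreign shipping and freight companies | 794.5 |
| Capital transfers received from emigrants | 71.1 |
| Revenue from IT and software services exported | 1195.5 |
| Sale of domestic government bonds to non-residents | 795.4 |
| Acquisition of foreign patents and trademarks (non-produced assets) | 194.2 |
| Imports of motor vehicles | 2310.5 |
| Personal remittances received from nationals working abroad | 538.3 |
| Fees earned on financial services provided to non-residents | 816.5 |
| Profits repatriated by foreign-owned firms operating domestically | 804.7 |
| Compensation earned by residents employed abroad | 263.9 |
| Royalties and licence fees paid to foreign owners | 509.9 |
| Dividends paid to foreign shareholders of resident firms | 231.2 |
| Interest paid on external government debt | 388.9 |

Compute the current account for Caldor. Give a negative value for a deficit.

Goods: -2310.5 - 3195.9 - 2727.1 = -8233.5
Services: -509.9 - 794.5 + 1195.5 + 516.1 + 816.5 - 386.9 = 836.8
Primary income: -804.7 - 388.9 - 231.2 + 263.9 = -1160.9
Secondary income: 538.3
Current account = (-8233.5) + 836.8 + (-1160.9) + 538.3 = -8019.3
(Excluded from the current account — financial account: new loans extended by domestic banks to foreign borrowers 1370.0, foreign purchases of domestic corporate bonds 713.5, sale of domestic government bonds to non-residents 795.4; capital account: capital transfers received from emigrants 71.1, acquisition of foreign patents and trademarks (non-produced assets) 194.2.)

-8019.3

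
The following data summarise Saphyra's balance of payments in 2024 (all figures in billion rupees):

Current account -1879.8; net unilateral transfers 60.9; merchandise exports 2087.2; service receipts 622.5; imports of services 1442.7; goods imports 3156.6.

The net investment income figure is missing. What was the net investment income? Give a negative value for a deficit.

Current account = goods balance + services balance + net primary income + net secondary income
Sum of the known components = -1828.7
Net investment income = CA - (known components) = -1879.8 - (-1828.7) = -51.1

-51.1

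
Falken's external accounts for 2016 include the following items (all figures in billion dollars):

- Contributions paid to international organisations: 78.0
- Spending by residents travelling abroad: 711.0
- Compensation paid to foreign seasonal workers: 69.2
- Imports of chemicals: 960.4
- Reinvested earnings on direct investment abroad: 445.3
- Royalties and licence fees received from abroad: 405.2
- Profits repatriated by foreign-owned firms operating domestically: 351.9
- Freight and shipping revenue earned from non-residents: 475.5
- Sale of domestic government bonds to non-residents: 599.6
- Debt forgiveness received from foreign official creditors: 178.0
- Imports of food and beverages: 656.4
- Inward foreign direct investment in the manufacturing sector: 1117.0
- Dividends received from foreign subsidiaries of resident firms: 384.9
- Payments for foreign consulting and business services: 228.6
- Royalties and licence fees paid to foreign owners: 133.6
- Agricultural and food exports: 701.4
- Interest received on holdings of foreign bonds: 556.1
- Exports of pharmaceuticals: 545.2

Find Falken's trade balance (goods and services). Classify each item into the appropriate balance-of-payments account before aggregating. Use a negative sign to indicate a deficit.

-562.7

Goods: -960.4 - 656.4 + 701.4 + 545.2 = -370.2
Services: -711.0 - 228.6 + 405.2 - 133.6 + 475.5 = -192.5
Trade balance = -370.2 + (-192.5) = -562.7
(Excluded from the trade balance — secondary income: contributions paid to international organisations 78.0; primary income: compensation paid to foreign seasonal workers 69.2, reinvested earnings on direct investment abroad 445.3, profits repatriated by foreign-owned firms operating domestically 351.9, dividends received from foreign subsidiaries of resident firms 384.9, interest received on holdings of foreign bonds 556.1; financial account: sale of domestic government bonds to non-residents 599.6, inward foreign direct investment in the manufacturing sector 1117.0; capital account: debt forgiveness received from foreign official creditors 178.0.)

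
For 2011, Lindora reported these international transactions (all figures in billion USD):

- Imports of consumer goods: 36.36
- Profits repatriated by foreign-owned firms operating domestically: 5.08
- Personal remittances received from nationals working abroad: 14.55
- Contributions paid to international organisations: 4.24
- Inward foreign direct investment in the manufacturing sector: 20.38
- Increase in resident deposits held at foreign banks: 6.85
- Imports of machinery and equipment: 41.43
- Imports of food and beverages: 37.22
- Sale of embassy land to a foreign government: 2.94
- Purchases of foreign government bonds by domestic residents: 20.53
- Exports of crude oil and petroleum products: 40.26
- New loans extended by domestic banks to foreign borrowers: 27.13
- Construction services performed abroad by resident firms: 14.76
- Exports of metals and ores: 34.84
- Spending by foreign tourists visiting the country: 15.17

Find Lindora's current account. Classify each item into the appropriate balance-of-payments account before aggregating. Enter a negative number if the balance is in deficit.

-4.75

Goods: -37.22 - 36.36 + 40.26 + 34.84 - 41.43 = -39.91
Services: 14.76 + 15.17 = 29.93
Primary income: -5.08
Secondary income: -4.24 + 14.55 = 10.31
Current account = (-39.91) + 29.93 + (-5.08) + 10.31 = -4.75
(Excluded from the current account — financial account: inward foreign direct investment in the manufacturing sector 20.38, increase in resident deposits held at foreign banks 6.85, purchases of foreign government bonds by domestic residents 20.53, new loans extended by domestic banks to foreign borrowers 27.13; capital account: sale of embassy land to a foreign government 2.94.)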